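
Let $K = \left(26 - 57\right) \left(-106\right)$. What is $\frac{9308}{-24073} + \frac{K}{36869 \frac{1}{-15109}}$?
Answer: $- \frac{170789095622}{126792491} \approx -1347.0$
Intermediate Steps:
$K = 3286$ ($K = \left(-31\right) \left(-106\right) = 3286$)
$\frac{9308}{-24073} + \frac{K}{36869 \frac{1}{-15109}} = \frac{9308}{-24073} + \frac{3286}{36869 \frac{1}{-15109}} = 9308 \left(- \frac{1}{24073}\right) + \frac{3286}{36869 \left(- \frac{1}{15109}\right)} = - \frac{9308}{24073} + \frac{3286}{- \frac{36869}{15109}} = - \frac{9308}{24073} + 3286 \left(- \frac{15109}{36869}\right) = - \frac{9308}{24073} - \frac{49648174}{36869} = - \frac{170789095622}{126792491}$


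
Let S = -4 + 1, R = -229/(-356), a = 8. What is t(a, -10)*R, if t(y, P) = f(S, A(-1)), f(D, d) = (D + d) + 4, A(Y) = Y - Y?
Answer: 229/356 ≈ 0.64326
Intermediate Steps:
A(Y) = 0
R = 229/356 (R = -229*(-1/356) = 229/356 ≈ 0.64326)
S = -3
f(D, d) = 4 + D + d
t(y, P) = 1 (t(y, P) = 4 - 3 + 0 = 1)
t(a, -10)*R = 1*(229/356) = 229/356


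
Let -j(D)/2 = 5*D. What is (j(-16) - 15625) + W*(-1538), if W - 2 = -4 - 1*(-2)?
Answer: -15465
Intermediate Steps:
j(D) = -10*D
W = 0 (W = 2 + (-4 - 1*(-2)) = 2 + (-4 + 2) = 2 - 2 = 0)
(j(-16) - 15625) + W*(-1538) = (-10*(-16) - 15625) + 0*(-1538) = (160 - 15625) + 0 = -15465 + 0 = -15465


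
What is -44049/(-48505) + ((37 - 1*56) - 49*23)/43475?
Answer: 371888709/421750975 ≈ 0.88177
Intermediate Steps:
-44049/(-48505) + ((37 - 1*56) - 49*23)/43475 = -44049*(-1/48505) + ((37 - 56) - 1127)*(1/43475) = 44049/48505 + (-19 - 1127)*(1/43475) = 44049/48505 - 1146*1/43475 = 44049/48505 - 1146/43475 = 371888709/421750975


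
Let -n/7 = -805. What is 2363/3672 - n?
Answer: -1217021/216 ≈ -5634.4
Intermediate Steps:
n = 5635 (n = -7*(-805) = 5635)
2363/3672 - n = 2363/3672 - 1*5635 = 2363*(1/3672) - 5635 = 139/216 - 5635 = -1217021/216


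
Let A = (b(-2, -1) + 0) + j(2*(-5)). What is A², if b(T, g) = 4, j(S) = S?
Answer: 36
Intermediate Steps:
A = -6 (A = (4 + 0) + 2*(-5) = 4 - 10 = -6)
A² = (-6)² = 36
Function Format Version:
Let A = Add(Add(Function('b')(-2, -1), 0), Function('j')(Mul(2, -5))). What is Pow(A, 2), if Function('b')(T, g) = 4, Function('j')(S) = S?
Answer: 36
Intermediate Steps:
A = -6 (A = Add(Add(4, 0), Mul(2, -5)) = Add(4, -10) = -6)
Pow(A, 2) = Pow(-6, 2) = 36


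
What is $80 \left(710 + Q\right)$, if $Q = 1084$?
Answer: $143520$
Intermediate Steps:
$80 \left(710 + Q\right) = 80 \left(710 + 1084\right) = 80 \cdot 1794 = 143520$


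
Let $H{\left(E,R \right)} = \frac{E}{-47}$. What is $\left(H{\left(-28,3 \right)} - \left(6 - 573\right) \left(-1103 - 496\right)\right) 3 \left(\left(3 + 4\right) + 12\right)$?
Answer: $- \frac{2428868211}{47} \approx -5.1678 \cdot 10^{7}$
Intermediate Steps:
$H{\left(E,R \right)} = - \frac{E}{47}$ ($H{\left(E,R \right)} = E \left(- \frac{1}{47}\right) = - \frac{E}{47}$)
$\left(H{\left(-28,3 \right)} - \left(6 - 573\right) \left(-1103 - 496\right)\right) 3 \left(\left(3 + 4\right) + 12\right) = \left(\left(- \frac{1}{47}\right) \left(-28\right) - \left(6 - 573\right) \left(-1103 - 496\right)\right) 3 \left(\left(3 + 4\right) + 12\right) = \left(\frac{28}{47} - \left(-567\right) \left(-1599\right)\right) 3 \left(7 + 12\right) = \left(\frac{28}{47} - 906633\right) 3 \cdot 19 = \left(\frac{28}{47} - 906633\right) 57 = \left(- \frac{42611723}{47}\right) 57 = - \frac{2428868211}{47}$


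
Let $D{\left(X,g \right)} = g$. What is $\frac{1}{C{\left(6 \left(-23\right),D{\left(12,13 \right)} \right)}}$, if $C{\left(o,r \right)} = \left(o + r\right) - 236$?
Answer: $- \frac{1}{361} \approx -0.0027701$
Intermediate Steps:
$C{\left(o,r \right)} = -236 + o + r$
$\frac{1}{C{\left(6 \left(-23\right),D{\left(12,13 \right)} \right)}} = \frac{1}{-236 + 6 \left(-23\right) + 13} = \frac{1}{-236 - 138 + 13} = \frac{1}{-361} = - \frac{1}{361}$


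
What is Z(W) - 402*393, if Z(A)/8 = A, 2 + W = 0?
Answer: -158002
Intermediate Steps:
W = -2 (W = -2 + 0 = -2)
Z(A) = 8*A
Z(W) - 402*393 = 8*(-2) - 402*393 = -16 - 157986 = -158002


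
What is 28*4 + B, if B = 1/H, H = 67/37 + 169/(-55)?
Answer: 285581/2568 ≈ 111.21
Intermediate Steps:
H = -2568/2035 (H = 67*(1/37) + 169*(-1/55) = 67/37 - 169/55 = -2568/2035 ≈ -1.2619)
B = -2035/2568 (B = 1/(-2568/2035) = -2035/2568 ≈ -0.79245)
28*4 + B = 28*4 - 2035/2568 = 112 - 2035/2568 = 285581/2568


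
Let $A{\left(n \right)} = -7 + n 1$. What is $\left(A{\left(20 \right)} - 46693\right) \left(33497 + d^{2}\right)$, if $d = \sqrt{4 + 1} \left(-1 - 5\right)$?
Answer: $-1572042360$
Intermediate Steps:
$d = - 6 \sqrt{5}$ ($d = \sqrt{5} \left(-6\right) = - 6 \sqrt{5} \approx -13.416$)
$A{\left(n \right)} = -7 + n$
$\left(A{\left(20 \right)} - 46693\right) \left(33497 + d^{2}\right) = \left(\left(-7 + 20\right) - 46693\right) \left(33497 + \left(- 6 \sqrt{5}\right)^{2}\right) = \left(13 - 46693\right) \left(33497 + 180\right) = \left(-46680\right) 33677 = -1572042360$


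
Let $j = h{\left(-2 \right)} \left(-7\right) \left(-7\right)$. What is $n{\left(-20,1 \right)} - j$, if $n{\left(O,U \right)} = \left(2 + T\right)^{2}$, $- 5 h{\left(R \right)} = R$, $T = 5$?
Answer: $\frac{147}{5} \approx 29.4$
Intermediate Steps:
$h{\left(R \right)} = - \frac{R}{5}$
$n{\left(O,U \right)} = 49$ ($n{\left(O,U \right)} = \left(2 + 5\right)^{2} = 7^{2} = 49$)
$j = \frac{98}{5}$ ($j = \left(- \frac{1}{5}\right) \left(-2\right) \left(-7\right) \left(-7\right) = \frac{2}{5} \left(-7\right) \left(-7\right) = \left(- \frac{14}{5}\right) \left(-7\right) = \frac{98}{5} \approx 19.6$)
$n{\left(-20,1 \right)} - j = 49 - \frac{98}{5} = \frac{147}{5}$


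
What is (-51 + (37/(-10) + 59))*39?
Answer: 1677/10 ≈ 167.70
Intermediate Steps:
(-51 + (37/(-10) + 59))*39 = (-51 + (37*(-⅒) + 59))*39 = (-51 + (-37/10 + 59))*39 = (-51 + 553/10)*39 = (43/10)*39 = 1677/10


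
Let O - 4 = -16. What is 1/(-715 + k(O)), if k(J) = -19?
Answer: -1/734 ≈ -0.0013624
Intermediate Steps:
O = -12 (O = 4 - 16 = -12)
1/(-715 + k(O)) = 1/(-715 - 19) = 1/(-734) = -1/734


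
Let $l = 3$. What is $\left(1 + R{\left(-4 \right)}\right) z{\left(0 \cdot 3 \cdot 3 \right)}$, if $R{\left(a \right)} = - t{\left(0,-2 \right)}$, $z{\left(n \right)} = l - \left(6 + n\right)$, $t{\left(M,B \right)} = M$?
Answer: $-3$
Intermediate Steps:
$z{\left(n \right)} = -3 - n$ ($z{\left(n \right)} = 3 - \left(6 + n\right) = -3 - n$)
$R{\left(a \right)} = 0$ ($R{\left(a \right)} = \left(-1\right) 0 = 0$)
$\left(1 + R{\left(-4 \right)}\right) z{\left(0 \cdot 3 \cdot 3 \right)} = \left(1 + 0\right) \left(-3 - 0 \cdot 3 \cdot 3\right) = 1 \left(-3 - 0 \cdot 3\right) = 1 \left(-3 - 0\right) = 1 \left(-3 + 0\right) = 1 \left(-3\right) = -3$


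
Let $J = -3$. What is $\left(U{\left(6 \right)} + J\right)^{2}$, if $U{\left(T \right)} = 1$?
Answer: $4$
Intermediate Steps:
$\left(U{\left(6 \right)} + J\right)^{2} = \left(1 - 3\right)^{2} = \left(-2\right)^{2} = 4$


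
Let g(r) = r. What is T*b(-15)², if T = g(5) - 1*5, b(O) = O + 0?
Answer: 0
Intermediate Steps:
b(O) = O
T = 0 (T = 5 - 1*5 = 5 - 5 = 0)
T*b(-15)² = 0*(-15)² = 0*225 = 0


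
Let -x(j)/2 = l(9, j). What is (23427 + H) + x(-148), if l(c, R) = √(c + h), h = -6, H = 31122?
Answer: 54549 - 2*√3 ≈ 54546.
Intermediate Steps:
l(c, R) = √(-6 + c) (l(c, R) = √(c - 6) = √(-6 + c))
x(j) = -2*√3 (x(j) = -2*√(-6 + 9) = -2*√3)
(23427 + H) + x(-148) = (23427 + 31122) - 2*√3 = 54549 - 2*√3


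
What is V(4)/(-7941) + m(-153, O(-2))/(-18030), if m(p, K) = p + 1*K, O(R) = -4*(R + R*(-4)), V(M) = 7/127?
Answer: 59459843/6061127070 ≈ 0.0098100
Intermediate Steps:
V(M) = 7/127 (V(M) = 7*(1/127) = 7/127)
O(R) = 12*R (O(R) = -4*(R - 4*R) = -(-12)*R = 12*R)
m(p, K) = K + p (m(p, K) = p + K = K + p)
V(4)/(-7941) + m(-153, O(-2))/(-18030) = (7/127)/(-7941) + (12*(-2) - 153)/(-18030) = (7/127)*(-1/7941) + (-24 - 153)*(-1/18030) = -7/1008507 - 177*(-1/18030) = -7/1008507 + 59/6010 = 59459843/6061127070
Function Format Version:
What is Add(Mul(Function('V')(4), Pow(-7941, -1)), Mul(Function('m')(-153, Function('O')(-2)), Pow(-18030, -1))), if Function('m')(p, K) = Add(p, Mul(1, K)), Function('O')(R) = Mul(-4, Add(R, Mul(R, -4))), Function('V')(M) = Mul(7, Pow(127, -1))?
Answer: Rational(59459843, 6061127070) ≈ 0.0098100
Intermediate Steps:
Function('V')(M) = Rational(7, 127) (Function('V')(M) = Mul(7, Rational(1, 127)) = Rational(7, 127))
Function('O')(R) = Mul(12, R) (Function('O')(R) = Mul(-4, Add(R, Mul(-4, R))) = Mul(-4, Mul(-3, R)) = Mul(12, R))
Function('m')(p, K) = Add(K, p) (Function('m')(p, K) = Add(p, K) = Add(K, p))
Add(Mul(Function('V')(4), Pow(-7941, -1)), Mul(Function('m')(-153, Function('O')(-2)), Pow(-18030, -1))) = Add(Mul(Rational(7, 127), Pow(-7941, -1)), Mul(Add(Mul(12, -2), -153), Pow(-18030, -1))) = Add(Mul(Rational(7, 127), Rational(-1, 7941)), Mul(Add(-24, -153), Rational(-1, 18030))) = Add(Rational(-7, 1008507), Mul(-177, Rational(-1, 18030))) = Add(Rational(-7, 1008507), Rational(59, 6010)) = Rational(59459843, 6061127070)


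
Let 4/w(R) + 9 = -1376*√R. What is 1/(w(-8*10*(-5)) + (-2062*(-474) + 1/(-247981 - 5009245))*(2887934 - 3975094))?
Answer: -72363087277/76891362181412966508792 ≈ -9.4111e-13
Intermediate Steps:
w(R) = 4/(-9 - 1376*√R)
1/(w(-8*10*(-5)) + (-2062*(-474) + 1/(-247981 - 5009245))*(2887934 - 3975094)) = 1/(-4/(9 + 1376*√(-8*10*(-5))) + (-2062*(-474) + 1/(-247981 - 5009245))*(2887934 - 3975094)) = 1/(-4/(9 + 1376*√(-80*(-5))) + (977388 + 1/(-5257226))*(-1087160)) = 1/(-4/(9 + 1376*√400) + (977388 - 1/5257226)*(-1087160)) = 1/(-4/(9 + 1376*20) + (5138349605687/5257226)*(-1087160)) = 1/(-4/(9 + 27520) - 2793104078659339460/2628613) = 1/(-4/27529 - 2793104078659339460/2628613) = 1/(-76891362181412966508792/72363087277) = -72363087277/76891362181412966508792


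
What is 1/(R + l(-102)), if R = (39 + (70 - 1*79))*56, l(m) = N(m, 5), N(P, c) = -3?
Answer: 1/1677 ≈ 0.00059630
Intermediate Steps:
l(m) = -3
R = 1680 (R = (39 + (70 - 79))*56 = (39 - 9)*56 = 30*56 = 1680)
1/(R + l(-102)) = 1/(1680 - 3) = 1/1677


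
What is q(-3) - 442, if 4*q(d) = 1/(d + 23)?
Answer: -35359/80 ≈ -441.99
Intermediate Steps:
q(d) = 1/(4*(23 + d)) (q(d) = 1/(4*(d + 23)) = 1/(4*(23 + d)))
q(-3) - 442 = 1/(4*(23 - 3)) - 442 = (1/4)/20 - 442 = (1/4)*(1/20) - 442 = 1/80 - 442 = -35359/80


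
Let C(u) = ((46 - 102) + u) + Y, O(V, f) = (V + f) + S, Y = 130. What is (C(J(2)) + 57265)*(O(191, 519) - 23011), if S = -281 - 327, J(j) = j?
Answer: -1313624969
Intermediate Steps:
S = -608
O(V, f) = -608 + V + f (O(V, f) = (V + f) - 608 = -608 + V + f)
C(u) = 74 + u (C(u) = ((46 - 102) + u) + 130 = (-56 + u) + 130 = 74 + u)
(C(J(2)) + 57265)*(O(191, 519) - 23011) = ((74 + 2) + 57265)*((-608 + 191 + 519) - 23011) = (76 + 57265)*(102 - 23011) = 57341*(-22909) = -1313624969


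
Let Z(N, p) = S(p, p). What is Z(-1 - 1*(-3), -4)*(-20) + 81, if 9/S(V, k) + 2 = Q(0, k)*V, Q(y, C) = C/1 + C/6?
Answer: 351/5 ≈ 70.200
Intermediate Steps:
Q(y, C) = 7*C/6 (Q(y, C) = C*1 + C*(1/6) = C + C/6 = 7*C/6)
S(V, k) = 9/(-2 + 7*V*k/6) (S(V, k) = 9/(-2 + (7*k/6)*V) = 9/(-2 + 7*V*k/6))
Z(N, p) = 54/(-12 + 7*p**2) (Z(N, p) = 54/(-12 + 7*p*p) = 54/(-12 + 7*p**2))
Z(-1 - 1*(-3), -4)*(-20) + 81 = (54/(-12 + 7*(-4)**2))*(-20) + 81 = (54/(-12 + 7*16))*(-20) + 81 = (54/(-12 + 112))*(-20) + 81 = (54/100)*(-20) + 81 = (54*(1/100))*(-20) + 81 = (27/50)*(-20) + 81 = -54/5 + 81 = 351/5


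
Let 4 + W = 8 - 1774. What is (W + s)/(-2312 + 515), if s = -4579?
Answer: 6349/1797 ≈ 3.5331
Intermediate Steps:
W = -1770 (W = -4 + (8 - 1774) = -4 - 1766 = -1770)
(W + s)/(-2312 + 515) = (-1770 - 4579)/(-2312 + 515) = -6349/(-1797) = -6349*(-1/1797) = 6349/1797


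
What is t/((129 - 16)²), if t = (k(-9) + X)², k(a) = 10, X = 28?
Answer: 1444/12769 ≈ 0.11309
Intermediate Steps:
t = 1444 (t = (10 + 28)² = 38² = 1444)
t/((129 - 16)²) = 1444/((129 - 16)²) = 1444/(113²) = 1444/12769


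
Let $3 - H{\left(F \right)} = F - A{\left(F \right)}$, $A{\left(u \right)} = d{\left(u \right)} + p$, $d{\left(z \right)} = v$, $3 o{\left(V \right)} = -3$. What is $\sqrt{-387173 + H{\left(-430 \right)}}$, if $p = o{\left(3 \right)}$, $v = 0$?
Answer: $i \sqrt{386741} \approx 621.88 i$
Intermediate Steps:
$o{\left(V \right)} = -1$ ($o{\left(V \right)} = \frac{1}{3} \left(-3\right) = -1$)
$d{\left(z \right)} = 0$
$p = -1$
$A{\left(u \right)} = -1$ ($A{\left(u \right)} = 0 - 1 = -1$)
$H{\left(F \right)} = 2 - F$ ($H{\left(F \right)} = 3 - \left(F - -1\right) = 3 - \left(F + 1\right) = 3 - \left(1 + F\right) = 2 - F$)
$\sqrt{-387173 + H{\left(-430 \right)}} = \sqrt{-387173 + \left(2 - -430\right)} = \sqrt{-387173 + \left(2 + 430\right)} = \sqrt{-387173 + 432} = \sqrt{-386741} = i \sqrt{386741}$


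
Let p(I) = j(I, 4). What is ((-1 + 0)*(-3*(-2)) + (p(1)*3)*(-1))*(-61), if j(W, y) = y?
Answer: 1098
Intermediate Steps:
p(I) = 4
((-1 + 0)*(-3*(-2)) + (p(1)*3)*(-1))*(-61) = ((-1 + 0)*(-3*(-2)) + (4*3)*(-1))*(-61) = (-1*6 + 12*(-1))*(-61) = (-6 - 12)*(-61) = -18*(-61) = 1098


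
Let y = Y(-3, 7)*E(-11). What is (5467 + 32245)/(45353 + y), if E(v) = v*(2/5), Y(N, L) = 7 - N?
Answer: 37712/45309 ≈ 0.83233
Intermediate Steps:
E(v) = 2*v/5 (E(v) = v*(2*(⅕)) = v*(⅖) = 2*v/5)
y = -44 (y = (7 - 1*(-3))*((⅖)*(-11)) = (7 + 3)*(-22/5) = 10*(-22/5) = -44)
(5467 + 32245)/(45353 + y) = (5467 + 32245)/(45353 - 44) = 37712/45309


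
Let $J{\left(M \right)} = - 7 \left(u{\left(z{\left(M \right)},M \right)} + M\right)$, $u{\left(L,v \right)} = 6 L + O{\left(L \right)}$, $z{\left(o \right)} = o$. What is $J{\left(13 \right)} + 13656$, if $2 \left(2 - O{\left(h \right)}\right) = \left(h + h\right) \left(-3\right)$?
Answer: $12732$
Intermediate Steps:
$O{\left(h \right)} = 2 + 3 h$ ($O{\left(h \right)} = 2 - \frac{\left(h + h\right) \left(-3\right)}{2} = 2 - \frac{2 h \left(-3\right)}{2} = 2 - \frac{\left(-6\right) h}{2} = 2 + 3 h$)
$u{\left(L,v \right)} = 2 + 9 L$ ($u{\left(L,v \right)} = 6 L + \left(2 + 3 L\right) = 2 + 9 L$)
$J{\left(M \right)} = -14 - 70 M$ ($J{\left(M \right)} = - 7 \left(\left(2 + 9 M\right) + M\right) = - 7 \left(2 + 10 M\right) = -14 - 70 M$)
$J{\left(13 \right)} + 13656 = \left(-14 - 910\right) + 13656 = -924 + 13656 = 12732$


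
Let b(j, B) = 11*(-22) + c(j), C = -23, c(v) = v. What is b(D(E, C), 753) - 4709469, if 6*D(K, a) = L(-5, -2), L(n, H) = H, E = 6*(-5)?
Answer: -14129134/3 ≈ -4.7097e+6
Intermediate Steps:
E = -30
D(K, a) = -1/3 (D(K, a) = (1/6)*(-2) = -1/3)
b(j, B) = -242 + j (b(j, B) = 11*(-22) + j = -242 + j)
b(D(E, C), 753) - 4709469 = (-242 - 1/3) - 4709469 = -727/3 - 4709469 = -14129134/3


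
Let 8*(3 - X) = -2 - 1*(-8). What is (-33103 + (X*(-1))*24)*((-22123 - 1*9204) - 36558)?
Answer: 2250862945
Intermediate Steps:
X = 9/4 (X = 3 - (-2 - 1*(-8))/8 = 3 - (-2 + 8)/8 = 3 - ⅛*6 = 3 - ¾ = 9/4 ≈ 2.2500)
(-33103 + (X*(-1))*24)*((-22123 - 1*9204) - 36558) = (-33103 + ((9/4)*(-1))*24)*((-22123 - 1*9204) - 36558) = (-33103 - 9/4*24)*((-22123 - 9204) - 36558) = (-33103 - 54)*(-31327 - 36558) = -33157*(-67885) = 2250862945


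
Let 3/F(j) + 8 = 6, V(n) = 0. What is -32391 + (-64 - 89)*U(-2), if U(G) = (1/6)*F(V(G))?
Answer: -129411/4 ≈ -32353.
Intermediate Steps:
F(j) = -3/2 (F(j) = 3/(-8 + 6) = 3/(-2) = 3*(-1/2) = -3/2)
U(G) = -1/4 (U(G) = (1/6)*(-3/2) = -1/4)
-32391 + (-64 - 89)*U(-2) = -32391 + (-64 - 89)*(-1/4) = -32391 - 153*(-1/4) = -32391 + 153/4 = -129411/4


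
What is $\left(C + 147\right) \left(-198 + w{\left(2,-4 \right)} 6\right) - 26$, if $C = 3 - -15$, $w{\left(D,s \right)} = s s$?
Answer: $-16856$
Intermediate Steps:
$w{\left(D,s \right)} = s^{2}$
$C = 18$ ($C = 3 + 15 = 18$)
$\left(C + 147\right) \left(-198 + w{\left(2,-4 \right)} 6\right) - 26 = \left(18 + 147\right) \left(-198 + \left(-4\right)^{2} \cdot 6\right) - 26 = 165 \left(-198 + 16 \cdot 6\right) - 26 = 165 \left(-198 + 96\right) - 26 = 165 \left(-102\right) - 26 = -16830 - 26 = -16856$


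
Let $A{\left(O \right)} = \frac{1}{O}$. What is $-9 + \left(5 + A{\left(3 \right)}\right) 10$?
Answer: $\frac{133}{3} \approx 44.333$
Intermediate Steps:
$-9 + \left(5 + A{\left(3 \right)}\right) 10 = -9 + \left(5 + \frac{1}{3}\right) 10 = -9 + \frac{16}{3} \cdot 10 = -9 + \frac{160}{3} = \frac{133}{3}$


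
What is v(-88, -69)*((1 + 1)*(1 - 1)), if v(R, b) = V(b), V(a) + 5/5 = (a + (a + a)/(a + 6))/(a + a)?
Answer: 0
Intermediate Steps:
V(a) = -1 + (a + 2*a/(6 + a))/(2*a) (V(a) = -1 + (a + (a + a)/(a + 6))/(a + a) = -1 + (a + (2*a)/(6 + a))/((2*a)) = -1 + (a + 2*a/(6 + a))*(1/(2*a)) = -1 + (a + 2*a/(6 + a))/(2*a))
v(R, b) = (-4 - b)/(2*(6 + b))
v(-88, -69)*((1 + 1)*(1 - 1)) = ((-4 - 1*(-69))/(2*(6 - 69)))*((1 + 1)*(1 - 1)) = ((½)*(-4 + 69)/(-63))*(2*0) = ((½)*(-1/63)*65)*0 = -65/126*0 = 0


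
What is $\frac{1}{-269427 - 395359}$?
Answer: $- \frac{1}{664786} \approx -1.5042 \cdot 10^{-6}$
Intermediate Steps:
$\frac{1}{-269427 - 395359} = \frac{1}{-664786} = - \frac{1}{664786}$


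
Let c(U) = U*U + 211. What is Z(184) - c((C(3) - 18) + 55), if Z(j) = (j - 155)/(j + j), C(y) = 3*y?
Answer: -856307/368 ≈ -2326.9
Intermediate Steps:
c(U) = 211 + U**2 (c(U) = U**2 + 211 = 211 + U**2)
Z(j) = (-155 + j)/(2*j) (Z(j) = (-155 + j)/((2*j)) = (-155 + j)*(1/(2*j)) = (-155 + j)/(2*j))
Z(184) - c((C(3) - 18) + 55) = (1/2)*(-155 + 184)/184 - (211 + ((3*3 - 18) + 55)**2) = (1/2)*(1/184)*29 - (211 + ((9 - 18) + 55)**2) = 29/368 - (211 + (-9 + 55)**2) = 29/368 - (211 + 46**2) = 29/368 - (211 + 2116) = 29/368 - 1*2327 = 29/368 - 2327 = -856307/368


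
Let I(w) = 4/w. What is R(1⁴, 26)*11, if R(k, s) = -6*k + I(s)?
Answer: -836/13 ≈ -64.308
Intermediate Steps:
R(k, s) = -6*k + 4/s
R(1⁴, 26)*11 = (-6*1⁴ + 4/26)*11 = (-6*1 + 4*(1/26))*11 = (-6 + 2/13)*11 = -76/13*11 = -836/13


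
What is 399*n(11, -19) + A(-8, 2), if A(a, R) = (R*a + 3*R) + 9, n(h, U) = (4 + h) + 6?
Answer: 8378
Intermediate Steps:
n(h, U) = 10 + h
A(a, R) = 9 + 3*R + R*a (A(a, R) = (3*R + R*a) + 9 = 9 + 3*R + R*a)
399*n(11, -19) + A(-8, 2) = 399*(10 + 11) + (9 + 3*2 + 2*(-8)) = 399*21 + (9 + 6 - 16) = 8379 - 1 = 8378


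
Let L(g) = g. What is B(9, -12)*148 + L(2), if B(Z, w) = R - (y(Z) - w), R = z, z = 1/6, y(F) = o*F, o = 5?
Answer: -25228/3 ≈ -8409.3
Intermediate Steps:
y(F) = 5*F
z = ⅙ (z = 1*(⅙) = ⅙ ≈ 0.16667)
R = ⅙ ≈ 0.16667
B(Z, w) = ⅙ + w - 5*Z (B(Z, w) = ⅙ - (5*Z - w) = ⅙ - (-w + 5*Z) = ⅙ + (w - 5*Z) = ⅙ + w - 5*Z)
B(9, -12)*148 + L(2) = (⅙ - 12 - 5*9)*148 + 2 = (⅙ - 12 - 45)*148 + 2 = -341/6*148 + 2 = -25234/3 + 2 = -25228/3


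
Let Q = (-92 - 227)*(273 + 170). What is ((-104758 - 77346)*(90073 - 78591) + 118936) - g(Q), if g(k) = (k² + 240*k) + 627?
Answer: -22027378228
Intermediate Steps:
Q = -141317 (Q = -319*443 = -141317)
g(k) = 627 + k² + 240*k
((-104758 - 77346)*(90073 - 78591) + 118936) - g(Q) = ((-104758 - 77346)*(90073 - 78591) + 118936) - (627 + (-141317)² + 240*(-141317)) = (-182104*11482 + 118936) - (627 + 19970494489 - 33916080) = (-2090918128 + 118936) - 1*19936579036 = -2090799192 - 19936579036 = -22027378228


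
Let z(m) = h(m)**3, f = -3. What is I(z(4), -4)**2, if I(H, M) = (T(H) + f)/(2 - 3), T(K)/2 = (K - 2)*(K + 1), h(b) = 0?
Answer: 49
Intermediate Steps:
T(K) = 2*(1 + K)*(-2 + K) (T(K) = 2*((K - 2)*(K + 1)) = 2*((-2 + K)*(1 + K)) = 2*((1 + K)*(-2 + K)) = 2*(1 + K)*(-2 + K))
z(m) = 0 (z(m) = 0**3 = 0)
I(H, M) = 7 - 2*H**2 + 2*H (I(H, M) = ((-4 - 2*H + 2*H**2) - 3)/(2 - 3) = (-7 - 2*H + 2*H**2)/(-1) = (-7 - 2*H + 2*H**2)*(-1) = 7 - 2*H**2 + 2*H)
I(z(4), -4)**2 = (7 - 2*0**2 + 2*0)**2 = (7 - 2*0 + 0)**2 = (7 + 0 + 0)**2 = 7**2 = 49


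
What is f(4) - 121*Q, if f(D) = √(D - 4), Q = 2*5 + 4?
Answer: -1694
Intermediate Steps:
Q = 14 (Q = 10 + 4 = 14)
f(D) = √(-4 + D)
f(4) - 121*Q = √(-4 + 4) - 121*14 = √0 - 1694 = 0 - 1694 = -1694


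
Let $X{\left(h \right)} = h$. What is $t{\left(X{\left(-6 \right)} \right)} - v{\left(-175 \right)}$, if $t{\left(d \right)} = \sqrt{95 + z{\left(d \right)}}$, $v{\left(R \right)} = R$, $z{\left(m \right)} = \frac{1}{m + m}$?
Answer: $175 + \frac{\sqrt{3417}}{6} \approx 184.74$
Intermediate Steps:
$z{\left(m \right)} = \frac{1}{2 m}$
$t{\left(d \right)} = \sqrt{95 + \frac{1}{2 d}}$
$t{\left(X{\left(-6 \right)} \right)} - v{\left(-175 \right)} = \frac{\sqrt{380 + \frac{2}{-6}}}{2} - -175 = \frac{\sqrt{380 + 2 \left(- \frac{1}{6}\right)}}{2} + 175 = \frac{\sqrt{380 - \frac{1}{3}}}{2} + 175 = \frac{\sqrt{\frac{1139}{3}}}{2} + 175 = \frac{\frac{1}{3} \sqrt{3417}}{2} + 175 = \frac{\sqrt{3417}}{6} + 175 = 175 + \frac{\sqrt{3417}}{6}$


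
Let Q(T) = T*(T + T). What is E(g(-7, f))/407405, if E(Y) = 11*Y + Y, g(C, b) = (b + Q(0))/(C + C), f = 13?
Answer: -78/2851835 ≈ -2.7351e-5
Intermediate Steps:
Q(T) = 2*T² (Q(T) = T*(2*T) = 2*T²)
g(C, b) = b/(2*C) (g(C, b) = (b + 2*0²)/(C + C) = (b + 2*0)/((2*C)) = (b + 0)*(1/(2*C)) = b*(1/(2*C)) = b/(2*C))
E(Y) = 12*Y
E(g(-7, f))/407405 = (12*((½)*13/(-7)))/407405 = (12*((½)*13*(-⅐)))*(1/407405) = (12*(-13/14))*(1/407405) = -78/7*1/407405 = -78/2851835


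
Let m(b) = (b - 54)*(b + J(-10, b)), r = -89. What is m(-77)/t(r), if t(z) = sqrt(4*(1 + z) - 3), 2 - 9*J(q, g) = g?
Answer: -80434*I*sqrt(355)/3195 ≈ -474.33*I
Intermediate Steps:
J(q, g) = 2/9 - g/9
m(b) = (-54 + b)*(2/9 + 8*b/9) (m(b) = (b - 54)*(b + (2/9 - b/9)) = (-54 + b)*(2/9 + 8*b/9))
t(z) = sqrt(1 + 4*z) (t(z) = sqrt((4 + 4*z) - 3) = sqrt(1 + 4*z))
m(-77)/t(r) = (-12 - 430/9*(-77) + (8/9)*(-77)**2)/(sqrt(1 + 4*(-89))) = (-12 + 33110/9 + (8/9)*5929)/(sqrt(1 - 356)) = (-12 + 33110/9 + 47432/9)/(sqrt(-355)) = 80434/(9*((I*sqrt(355)))) = 80434*(-I*sqrt(355)/355)/9 = -80434*I*sqrt(355)/3195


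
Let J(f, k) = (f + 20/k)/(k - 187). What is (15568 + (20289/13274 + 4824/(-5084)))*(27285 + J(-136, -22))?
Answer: 16476680175203649987/38787012946 ≈ 4.2480e+8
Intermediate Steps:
J(f, k) = (f + 20/k)/(-187 + k)
(15568 + (20289/13274 + 4824/(-5084)))*(27285 + J(-136, -22)) = (15568 + (20289/13274 + 4824/(-5084)))*(27285 + (20 - 136*(-22))/((-22)*(-187 - 22))) = (15568 + (20289*(1/13274) + 4824*(-1/5084)))*(27285 - 1/22*(20 + 2992)/(-209)) = (15568 + (20289/13274 - 1206/1271))*(27285 - 1/22*(-1/209)*3012) = (15568 + 9778875/16871254)*(27285 + 1506/2299) = (262661461147/16871254)*(62729721/2299) = 16476680175203649987/38787012946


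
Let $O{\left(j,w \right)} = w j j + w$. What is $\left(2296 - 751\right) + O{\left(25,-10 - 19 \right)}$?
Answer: $-16609$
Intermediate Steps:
$O{\left(j,w \right)} = w + w j^{2}$ ($O{\left(j,w \right)} = j w j + w = w j^{2} + w = w + w j^{2}$)
$\left(2296 - 751\right) + O{\left(25,-10 - 19 \right)} = \left(2296 - 751\right) + \left(-10 - 19\right) \left(1 + 25^{2}\right) = \left(2296 + \left(-1206 + 455\right)\right) + \left(-10 - 19\right) \left(1 + 625\right) = \left(2296 - 751\right) - 18154 = 1545 - 18154 = -16609$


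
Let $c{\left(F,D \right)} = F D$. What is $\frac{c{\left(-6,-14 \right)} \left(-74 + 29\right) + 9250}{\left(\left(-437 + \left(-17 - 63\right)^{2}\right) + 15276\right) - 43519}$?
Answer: $- \frac{547}{2228} \approx -0.24551$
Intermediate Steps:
$c{\left(F,D \right)} = D F$
$\frac{c{\left(-6,-14 \right)} \left(-74 + 29\right) + 9250}{\left(\left(-437 + \left(-17 - 63\right)^{2}\right) + 15276\right) - 43519} = \frac{\left(-14\right) \left(-6\right) \left(-74 + 29\right) + 9250}{\left(\left(-437 + \left(-17 - 63\right)^{2}\right) + 15276\right) - 43519} = \frac{84 \left(-45\right) + 9250}{\left(\left(-437 + \left(-80\right)^{2}\right) + 15276\right) - 43519} = \frac{-3780 + 9250}{\left(\left(-437 + 6400\right) + 15276\right) - 43519} = \frac{5470}{\left(5963 + 15276\right) - 43519} = \frac{5470}{21239 - 43519} = \frac{5470}{-22280} = 5470 \left(- \frac{1}{22280}\right) = - \frac{547}{2228}$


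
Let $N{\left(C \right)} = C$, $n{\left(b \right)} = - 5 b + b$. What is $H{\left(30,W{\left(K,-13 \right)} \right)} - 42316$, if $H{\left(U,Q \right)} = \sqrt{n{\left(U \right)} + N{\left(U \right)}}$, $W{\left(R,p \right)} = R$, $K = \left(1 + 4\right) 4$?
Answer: $-42316 + 3 i \sqrt{10} \approx -42316.0 + 9.4868 i$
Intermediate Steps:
$n{\left(b \right)} = - 4 b$
$K = 20$ ($K = 5 \cdot 4 = 20$)
$H{\left(U,Q \right)} = \sqrt{3} \sqrt{- U}$ ($H{\left(U,Q \right)} = \sqrt{- 4 U + U} = \sqrt{- 3 U} = \sqrt{3} \sqrt{- U}$)
$H{\left(30,W{\left(K,-13 \right)} \right)} - 42316 = \sqrt{3} \sqrt{\left(-1\right) 30} - 42316 = \sqrt{3} \sqrt{-30} - 42316 = \sqrt{3} i \sqrt{30} - 42316 = 3 i \sqrt{10} - 42316 = -42316 + 3 i \sqrt{10}$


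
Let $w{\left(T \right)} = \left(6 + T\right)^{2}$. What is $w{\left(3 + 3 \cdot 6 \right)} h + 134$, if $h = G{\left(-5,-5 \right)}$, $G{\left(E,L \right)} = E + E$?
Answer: $-7156$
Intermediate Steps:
$G{\left(E,L \right)} = 2 E$
$h = -10$ ($h = 2 \left(-5\right) = -10$)
$w{\left(3 + 3 \cdot 6 \right)} h + 134 = \left(6 + \left(3 + 3 \cdot 6\right)\right)^{2} \left(-10\right) + 134 = \left(6 + \left(3 + 18\right)\right)^{2} \left(-10\right) + 134 = \left(6 + 21\right)^{2} \left(-10\right) + 134 = 27^{2} \left(-10\right) + 134 = 729 \left(-10\right) + 134 = -7290 + 134 = -7156$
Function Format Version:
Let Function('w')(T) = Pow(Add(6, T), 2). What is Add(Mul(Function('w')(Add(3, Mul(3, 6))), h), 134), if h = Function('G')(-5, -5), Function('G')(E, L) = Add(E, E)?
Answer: -7156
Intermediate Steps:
Function('G')(E, L) = Mul(2, E)
h = -10 (h = Mul(2, -5) = -10)
Add(Mul(Function('w')(Add(3, Mul(3, 6))), h), 134) = Add(Mul(Pow(Add(6, Add(3, Mul(3, 6))), 2), -10), 134) = Add(Mul(Pow(Add(6, Add(3, 18)), 2), -10), 134) = Add(Mul(Pow(Add(6, 21), 2), -10), 134) = Add(Mul(Pow(27, 2), -10), 134) = Add(Mul(729, -10), 134) = Add(-7290, 134) = -7156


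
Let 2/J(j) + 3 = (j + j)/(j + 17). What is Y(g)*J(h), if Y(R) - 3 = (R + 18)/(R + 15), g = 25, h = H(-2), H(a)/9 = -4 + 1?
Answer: 163/48 ≈ 3.3958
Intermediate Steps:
H(a) = -27 (H(a) = 9*(-4 + 1) = 9*(-3) = -27)
h = -27
J(j) = 2/(-3 + 2*j/(17 + j)) (J(j) = 2/(-3 + (j + j)/(j + 17)) = 2/(-3 + (2*j)/(17 + j)) = 2/(-3 + 2*j/(17 + j)))
Y(R) = 3 + (18 + R)/(15 + R) (Y(R) = 3 + (R + 18)/(R + 15) = 3 + (18 + R)/(15 + R))
Y(g)*J(h) = ((63 + 4*25)/(15 + 25))*(2*(-17 - 1*(-27))/(51 - 27)) = ((63 + 100)/40)*(2*(-17 + 27)/24) = ((1/40)*163)*(2*(1/24)*10) = (163/40)*(5/6) = 163/48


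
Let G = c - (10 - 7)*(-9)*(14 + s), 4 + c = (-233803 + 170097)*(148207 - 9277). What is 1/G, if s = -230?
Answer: -1/8850680416 ≈ -1.1299e-10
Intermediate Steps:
c = -8850674584 (c = -4 + (-233803 + 170097)*(148207 - 9277) = -4 - 63706*138930 = -4 - 8850674580 = -8850674584)
G = -8850680416 (G = -8850674584 - (10 - 7)*(-9)*(14 - 230) = -8850674584 - 3*(-9)*(-216) = -8850674584 - (-27)*(-216) = -8850674584 - 1*5832 = -8850674584 - 5832 = -8850680416)
1/G = 1/(-8850680416) = -1/8850680416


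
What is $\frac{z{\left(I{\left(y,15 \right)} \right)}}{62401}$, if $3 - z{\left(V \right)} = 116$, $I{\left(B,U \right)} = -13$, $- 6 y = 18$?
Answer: $- \frac{113}{62401} \approx -0.0018109$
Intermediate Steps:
$y = -3$ ($y = \left(- \frac{1}{6}\right) 18 = -3$)
$z{\left(V \right)} = -113$ ($z{\left(V \right)} = 3 - 116 = -113$)
$\frac{z{\left(I{\left(y,15 \right)} \right)}}{62401} = - \frac{113}{62401}$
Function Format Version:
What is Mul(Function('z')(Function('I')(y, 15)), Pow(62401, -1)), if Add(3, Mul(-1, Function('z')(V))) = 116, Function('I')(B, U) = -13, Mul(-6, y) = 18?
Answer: Rational(-113, 62401) ≈ -0.0018109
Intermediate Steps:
y = -3 (y = Mul(Rational(-1, 6), 18) = -3)
Function('z')(V) = -113 (Function('z')(V) = Add(3, Mul(-1, 116)) = Add(3, -116) = -113)
Mul(Function('z')(Function('I')(y, 15)), Pow(62401, -1)) = Mul(-113, Pow(62401, -1)) = Mul(-113, Rational(1, 62401)) = Rational(-113, 62401)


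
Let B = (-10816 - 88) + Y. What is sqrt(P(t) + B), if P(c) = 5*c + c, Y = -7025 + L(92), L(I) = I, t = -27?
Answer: I*sqrt(17999) ≈ 134.16*I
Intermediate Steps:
Y = -6933 (Y = -7025 + 92 = -6933)
P(c) = 6*c
B = -17837 (B = (-10816 - 88) - 6933 = -10904 - 6933 = -17837)
sqrt(P(t) + B) = sqrt(6*(-27) - 17837) = sqrt(-162 - 17837) = sqrt(-17999) = I*sqrt(17999)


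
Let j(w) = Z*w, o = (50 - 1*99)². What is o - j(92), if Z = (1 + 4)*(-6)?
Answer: 5161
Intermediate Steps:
Z = -30 (Z = 5*(-6) = -30)
o = 2401 (o = (50 - 99)² = (-49)² = 2401)
j(w) = -30*w
o - j(92) = 2401 - (-30)*92 = 2401 - 1*(-2760) = 2401 + 2760 = 5161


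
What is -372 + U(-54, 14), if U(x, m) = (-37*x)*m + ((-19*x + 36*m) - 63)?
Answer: 29067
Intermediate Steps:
U(x, m) = -63 - 19*x + 36*m - 37*m*x (U(x, m) = -37*m*x + (-63 - 19*x + 36*m) = -63 - 19*x + 36*m - 37*m*x)
-372 + U(-54, 14) = -372 + (-63 - 19*(-54) + 36*14 - 37*14*(-54)) = -372 + (-63 + 1026 + 504 + 27972) = -372 + 29439 = 29067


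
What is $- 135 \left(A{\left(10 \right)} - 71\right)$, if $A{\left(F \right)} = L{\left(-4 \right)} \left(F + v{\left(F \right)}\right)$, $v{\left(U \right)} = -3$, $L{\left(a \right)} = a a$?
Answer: $-5535$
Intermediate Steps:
$L{\left(a \right)} = a^{2}$
$A{\left(F \right)} = -48 + 16 F$ ($A{\left(F \right)} = \left(-4\right)^{2} \left(F - 3\right) = 16 \left(-3 + F\right) = -48 + 16 F$)
$- 135 \left(A{\left(10 \right)} - 71\right) = - 135 \left(\left(-48 + 16 \cdot 10\right) - 71\right) = - 135 \left(\left(-48 + 160\right) - 71\right) = - 135 \left(112 - 71\right) = \left(-135\right) 41 = -5535$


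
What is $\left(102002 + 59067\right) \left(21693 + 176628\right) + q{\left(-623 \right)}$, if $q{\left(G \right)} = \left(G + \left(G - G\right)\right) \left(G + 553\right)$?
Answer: $31943408759$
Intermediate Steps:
$q{\left(G \right)} = G \left(553 + G\right)$ ($q{\left(G \right)} = \left(G + 0\right) \left(553 + G\right) = G \left(553 + G\right)$)
$\left(102002 + 59067\right) \left(21693 + 176628\right) + q{\left(-623 \right)} = \left(102002 + 59067\right) \left(21693 + 176628\right) - 623 \left(553 - 623\right) = 161069 \cdot 198321 - -43610 = 31943365149 + 43610 = 31943408759$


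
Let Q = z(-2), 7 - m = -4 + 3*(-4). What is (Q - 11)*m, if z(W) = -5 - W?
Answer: -322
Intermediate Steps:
m = 23 (m = 7 - (-4 + 3*(-4)) = 7 - (-4 - 12) = 7 - 1*(-16) = 7 + 16 = 23)
Q = -3 (Q = -5 - 1*(-2) = -5 + 2 = -3)
(Q - 11)*m = (-3 - 11)*23 = -14*23 = -322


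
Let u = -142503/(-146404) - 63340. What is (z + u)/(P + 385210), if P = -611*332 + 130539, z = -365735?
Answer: -20939384599/15269790796 ≈ -1.3713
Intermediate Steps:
P = -72313 (P = -202852 + 130539 = -72313)
u = -9273086857/146404 (u = -142503*(-1/146404) - 63340 = 142503/146404 - 63340 = -9273086857/146404 ≈ -63339.)
(z + u)/(P + 385210) = (-365735 - 9273086857/146404)/(-72313 + 385210) = -62818153797/146404/312897 = -62818153797/146404*1/312897 = -20939384599/15269790796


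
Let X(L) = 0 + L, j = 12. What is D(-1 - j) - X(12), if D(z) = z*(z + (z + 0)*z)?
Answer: -2040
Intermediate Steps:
X(L) = L
D(z) = z*(z + z²) (D(z) = z*(z + z*z) = z*(z + z²))
D(-1 - j) - X(12) = (-1 - 1*12)²*(1 + (-1 - 1*12)) - 1*12 = (-1 - 12)²*(1 + (-1 - 12)) - 12 = (-13)²*(1 - 13) - 12 = 169*(-12) - 12 = -2028 - 12 = -2040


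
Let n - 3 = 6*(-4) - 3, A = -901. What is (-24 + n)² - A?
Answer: 3205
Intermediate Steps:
n = -24 (n = 3 + (6*(-4) - 3) = 3 + (-24 - 3) = 3 - 27 = -24)
(-24 + n)² - A = (-24 - 24)² - 1*(-901) = (-48)² + 901 = 2304 + 901 = 3205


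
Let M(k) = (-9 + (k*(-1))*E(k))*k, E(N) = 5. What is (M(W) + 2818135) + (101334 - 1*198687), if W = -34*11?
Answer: 2024768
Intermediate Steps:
W = -374
M(k) = k*(-9 - 5*k) (M(k) = (-9 + (k*(-1))*5)*k = (-9 - k*5)*k = (-9 - 5*k)*k = k*(-9 - 5*k))
(M(W) + 2818135) + (101334 - 1*198687) = (-1*(-374)*(9 + 5*(-374)) + 2818135) + (101334 - 1*198687) = (-1*(-374)*(9 - 1870) + 2818135) + (101334 - 198687) = (-1*(-374)*(-1861) + 2818135) - 97353 = (-696014 + 2818135) - 97353 = 2122121 - 97353 = 2024768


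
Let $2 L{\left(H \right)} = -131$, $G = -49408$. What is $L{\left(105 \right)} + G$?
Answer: $- \frac{98947}{2} \approx -49474.0$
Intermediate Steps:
$L{\left(H \right)} = - \frac{131}{2}$ ($L{\left(H \right)} = \frac{1}{2} \left(-131\right) = - \frac{131}{2}$)
$L{\left(105 \right)} + G = - \frac{131}{2} - 49408 = - \frac{98947}{2}$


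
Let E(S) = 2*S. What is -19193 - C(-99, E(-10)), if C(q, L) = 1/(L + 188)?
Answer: -3224425/168 ≈ -19193.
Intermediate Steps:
C(q, L) = 1/(188 + L)
-19193 - C(-99, E(-10)) = -19193 - 1/(188 + 2*(-10)) = -19193 - 1/(188 - 20) = -19193 - 1/168 = -3224425/168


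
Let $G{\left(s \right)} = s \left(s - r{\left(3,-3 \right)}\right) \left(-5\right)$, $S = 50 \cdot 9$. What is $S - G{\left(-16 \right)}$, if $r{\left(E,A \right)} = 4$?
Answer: $2050$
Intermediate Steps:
$S = 450$
$G{\left(s \right)} = - 5 s \left(-4 + s\right)$ ($G{\left(s \right)} = s \left(s - 4\right) \left(-5\right) = s \left(-4 + s\right) \left(-5\right) = - 5 s \left(-4 + s\right)$)
$S - G{\left(-16 \right)} = 450 - 5 \left(-16\right) \left(4 - -16\right) = 450 - 5 \left(-16\right) \left(4 + 16\right) = 450 - 5 \left(-16\right) 20 = 450 - -1600 = 450 + 1600 = 2050$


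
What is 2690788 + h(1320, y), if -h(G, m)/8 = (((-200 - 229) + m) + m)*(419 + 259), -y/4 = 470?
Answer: 25411924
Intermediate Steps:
y = -1880 (y = -4*470 = -1880)
h(G, m) = 2326896 - 10848*m (h(G, m) = -8*(((-200 - 229) + m) + m)*(419 + 259) = -8*((-429 + m) + m)*678 = -8*(-429 + 2*m)*678 = -8*(-290862 + 1356*m) = 2326896 - 10848*m)
2690788 + h(1320, y) = 2690788 + (2326896 - 10848*(-1880)) = 2690788 + (2326896 + 20394240) = 2690788 + 22721136 = 25411924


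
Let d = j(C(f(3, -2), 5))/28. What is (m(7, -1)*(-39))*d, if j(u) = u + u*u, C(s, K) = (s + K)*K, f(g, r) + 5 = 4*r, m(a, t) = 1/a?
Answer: -15210/49 ≈ -310.41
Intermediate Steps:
f(g, r) = -5 + 4*r
C(s, K) = K*(K + s) (C(s, K) = (K + s)*K = K*(K + s))
j(u) = u + u²
d = 390/7 (d = ((5*(5 + (-5 + 4*(-2))))*(1 + 5*(5 + (-5 + 4*(-2)))))/28 = ((5*(5 + (-5 - 8)))*(1 + 5*(5 + (-5 - 8))))*(1/28) = ((5*(5 - 13))*(1 + 5*(5 - 13)))*(1/28) = ((5*(-8))*(1 + 5*(-8)))*(1/28) = -40*(1 - 40)*(1/28) = -40*(-39)*(1/28) = 1560*(1/28) = 390/7 ≈ 55.714)
(m(7, -1)*(-39))*d = (-39/7)*(390/7) = ((⅐)*(-39))*(390/7) = -39/7*390/7 = -15210/49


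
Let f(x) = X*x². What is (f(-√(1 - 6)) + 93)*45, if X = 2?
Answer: 3735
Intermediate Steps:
f(x) = 2*x²
(f(-√(1 - 6)) + 93)*45 = (2*(-√(1 - 6))² + 93)*45 = (2*(-√(-5))² + 93)*45 = (2*(-I*√5)² + 93)*45 = (2*(-5) + 93)*45 = (-10 + 93)*45 = 83*45 = 3735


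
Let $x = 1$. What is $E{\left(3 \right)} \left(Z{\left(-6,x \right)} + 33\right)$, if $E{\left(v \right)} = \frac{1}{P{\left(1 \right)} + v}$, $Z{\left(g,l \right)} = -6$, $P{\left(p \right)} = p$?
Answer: $\frac{27}{4} \approx 6.75$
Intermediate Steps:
$E{\left(v \right)} = \frac{1}{1 + v}$
$E{\left(3 \right)} \left(Z{\left(-6,x \right)} + 33\right) = \frac{-6 + 33}{1 + 3} = \frac{1}{4} \cdot 27 = \frac{27}{4}$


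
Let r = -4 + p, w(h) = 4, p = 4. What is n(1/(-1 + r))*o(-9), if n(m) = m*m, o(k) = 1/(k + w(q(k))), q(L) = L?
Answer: -1/5 ≈ -0.20000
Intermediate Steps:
r = 0 (r = -4 + 4 = 0)
o(k) = 1/(4 + k) (o(k) = 1/(k + 4) = 1/(4 + k))
n(m) = m**2
n(1/(-1 + r))*o(-9) = (1/(-1 + 0))**2/(4 - 9) = (1/(-1))**2/(-5) = (-1)**2*(-1/5) = 1*(-1/5) = -1/5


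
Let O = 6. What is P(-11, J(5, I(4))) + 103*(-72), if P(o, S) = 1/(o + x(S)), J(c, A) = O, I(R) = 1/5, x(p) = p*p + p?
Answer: -229895/31 ≈ -7416.0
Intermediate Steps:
x(p) = p + p² (x(p) = p² + p = p + p²)
I(R) = ⅕
J(c, A) = 6
P(o, S) = 1/(o + S*(1 + S))
P(-11, J(5, I(4))) + 103*(-72) = 1/(-11 + 6*(1 + 6)) + 103*(-72) = 1/(-11 + 6*7) - 7416 = 1/(-11 + 42) - 7416 = 1/31 - 7416 = -229895/31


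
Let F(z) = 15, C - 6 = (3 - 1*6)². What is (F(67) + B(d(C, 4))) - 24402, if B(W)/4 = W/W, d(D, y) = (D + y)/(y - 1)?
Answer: -24383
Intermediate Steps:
C = 15 (C = 6 + (3 - 1*6)² = 6 + (3 - 6)² = 6 + (-3)² = 6 + 9 = 15)
d(D, y) = (D + y)/(-1 + y)
B(W) = 4 (B(W) = 4*(W/W) = 4*1 = 4)
(F(67) + B(d(C, 4))) - 24402 = (15 + 4) - 24402 = 19 - 24402 = -24383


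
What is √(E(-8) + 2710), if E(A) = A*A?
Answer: √2774 ≈ 52.669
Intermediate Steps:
E(A) = A²
√(E(-8) + 2710) = √((-8)² + 2710) = √(64 + 2710) = √2774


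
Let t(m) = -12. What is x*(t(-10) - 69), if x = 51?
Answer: -4131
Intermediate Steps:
x*(t(-10) - 69) = 51*(-12 - 69) = 51*(-81) = -4131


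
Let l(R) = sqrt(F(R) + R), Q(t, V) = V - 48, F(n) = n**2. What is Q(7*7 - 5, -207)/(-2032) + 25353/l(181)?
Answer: 255/2032 + 25353*sqrt(32942)/32942 ≈ 139.81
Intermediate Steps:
Q(t, V) = -48 + V
l(R) = sqrt(R + R**2) (l(R) = sqrt(R**2 + R) = sqrt(R + R**2))
Q(7*7 - 5, -207)/(-2032) + 25353/l(181) = (-48 - 207)/(-2032) + 25353/(sqrt(181*(1 + 181))) = -255*(-1/2032) + 25353/(sqrt(181*182)) = 255/2032 + 25353/(sqrt(32942)) = 255/2032 + 25353*(sqrt(32942)/32942) = 255/2032 + 25353*sqrt(32942)/32942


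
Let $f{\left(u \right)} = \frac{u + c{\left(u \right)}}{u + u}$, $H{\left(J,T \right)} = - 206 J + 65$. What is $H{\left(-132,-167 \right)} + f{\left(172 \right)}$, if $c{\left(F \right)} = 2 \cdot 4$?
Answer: $\frac{2344147}{86} \approx 27258.0$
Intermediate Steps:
$c{\left(F \right)} = 8$
$H{\left(J,T \right)} = 65 - 206 J$
$f{\left(u \right)} = \frac{8 + u}{2 u}$ ($f{\left(u \right)} = \frac{u + 8}{u + u} = \frac{8 + u}{2 u}$)
$H{\left(-132,-167 \right)} + f{\left(172 \right)} = \left(65 - -27192\right) + \frac{8 + 172}{2 \cdot 172} = \left(65 + 27192\right) + \frac{1}{2} \cdot \frac{1}{172} \cdot 180 = 27257 + \frac{45}{86} = \frac{2344147}{86}$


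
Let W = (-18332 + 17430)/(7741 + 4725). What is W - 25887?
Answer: -161354122/6233 ≈ -25887.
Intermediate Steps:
W = -451/6233 (W = -902/12466 = -902*1/12466 = -451/6233 ≈ -0.072357)
W - 25887 = -451/6233 - 25887 = -161354122/6233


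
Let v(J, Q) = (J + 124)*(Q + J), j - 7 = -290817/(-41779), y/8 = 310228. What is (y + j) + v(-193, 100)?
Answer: 103956804009/41779 ≈ 2.4883e+6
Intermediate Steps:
y = 2481824 (y = 8*310228 = 2481824)
j = 583270/41779 (j = 7 - 290817/(-41779) = 7 - 290817*(-1/41779) = 7 + 290817/41779 = 583270/41779 ≈ 13.961)
v(J, Q) = (124 + J)*(J + Q)
(y + j) + v(-193, 100) = (2481824 + 583270/41779) + ((-193)² + 124*(-193) + 124*100 - 193*100) = 103688708166/41779 + (37249 - 23932 + 12400 - 19300) = 103688708166/41779 + 6417 = 103956804009/41779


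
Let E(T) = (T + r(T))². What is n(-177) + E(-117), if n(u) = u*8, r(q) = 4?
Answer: 11353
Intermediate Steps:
E(T) = (4 + T)² (E(T) = (T + 4)² = (4 + T)²)
n(u) = 8*u
n(-177) + E(-117) = 8*(-177) + (4 - 117)² = -1416 + (-113)² = -1416 + 12769 = 11353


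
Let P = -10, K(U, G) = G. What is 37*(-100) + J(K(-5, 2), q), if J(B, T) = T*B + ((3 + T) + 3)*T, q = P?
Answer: -3680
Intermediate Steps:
q = -10
J(B, T) = B*T + T*(6 + T) (J(B, T) = B*T + (6 + T)*T = B*T + T*(6 + T))
37*(-100) + J(K(-5, 2), q) = 37*(-100) - 10*(6 + 2 - 10) = -3700 - 10*(-2) = -3700 + 20 = -3680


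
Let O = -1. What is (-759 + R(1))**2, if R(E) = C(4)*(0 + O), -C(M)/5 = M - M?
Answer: 576081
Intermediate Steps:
C(M) = 0 (C(M) = -5*(M - M) = -5*0 = 0)
R(E) = 0 (R(E) = 0*(0 - 1) = 0*(-1) = 0)
(-759 + R(1))**2 = (-759 + 0)**2 = (-759)**2 = 576081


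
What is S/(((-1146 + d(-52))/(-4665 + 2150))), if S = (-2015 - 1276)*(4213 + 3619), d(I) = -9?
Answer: -392875192/7 ≈ -5.6125e+7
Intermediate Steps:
S = -25775112 (S = -3291*7832 = -25775112)
S/(((-1146 + d(-52))/(-4665 + 2150))) = -25775112*(-4665 + 2150)/(-1146 - 9) = -25775112/((-1155/(-2515))) = -25775112/((-1155*(-1/2515))) = -25775112/231/503 = -25775112*503/231 = -392875192/7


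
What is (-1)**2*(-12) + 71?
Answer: 59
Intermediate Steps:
(-1)**2*(-12) + 71 = 1*(-12) + 71 = -12 + 71 = 59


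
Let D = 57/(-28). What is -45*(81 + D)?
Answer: -99495/28 ≈ -3553.4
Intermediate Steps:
D = -57/28 (D = 57*(-1/28) = -57/28 ≈ -2.0357)
-45*(81 + D) = -45*(81 - 57/28) = -45*2211/28 = -99495/28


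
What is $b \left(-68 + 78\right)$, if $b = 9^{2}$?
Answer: $810$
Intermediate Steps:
$b = 81$
$b \left(-68 + 78\right) = 81 \left(-68 + 78\right) = 81 \cdot 10 = 810$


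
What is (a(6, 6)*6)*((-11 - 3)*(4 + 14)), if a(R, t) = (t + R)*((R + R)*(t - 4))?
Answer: -435456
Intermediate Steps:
a(R, t) = 2*R*(-4 + t)*(R + t) (a(R, t) = (R + t)*((2*R)*(-4 + t)) = (R + t)*(2*R*(-4 + t)) = 2*R*(-4 + t)*(R + t))
(a(6, 6)*6)*((-11 - 3)*(4 + 14)) = ((2*6*(6² - 4*6 - 4*6 + 6*6))*6)*((-11 - 3)*(4 + 14)) = ((2*6*(36 - 24 - 24 + 36))*6)*(-14*18) = ((2*6*24)*6)*(-252) = (288*6)*(-252) = 1728*(-252) = -435456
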